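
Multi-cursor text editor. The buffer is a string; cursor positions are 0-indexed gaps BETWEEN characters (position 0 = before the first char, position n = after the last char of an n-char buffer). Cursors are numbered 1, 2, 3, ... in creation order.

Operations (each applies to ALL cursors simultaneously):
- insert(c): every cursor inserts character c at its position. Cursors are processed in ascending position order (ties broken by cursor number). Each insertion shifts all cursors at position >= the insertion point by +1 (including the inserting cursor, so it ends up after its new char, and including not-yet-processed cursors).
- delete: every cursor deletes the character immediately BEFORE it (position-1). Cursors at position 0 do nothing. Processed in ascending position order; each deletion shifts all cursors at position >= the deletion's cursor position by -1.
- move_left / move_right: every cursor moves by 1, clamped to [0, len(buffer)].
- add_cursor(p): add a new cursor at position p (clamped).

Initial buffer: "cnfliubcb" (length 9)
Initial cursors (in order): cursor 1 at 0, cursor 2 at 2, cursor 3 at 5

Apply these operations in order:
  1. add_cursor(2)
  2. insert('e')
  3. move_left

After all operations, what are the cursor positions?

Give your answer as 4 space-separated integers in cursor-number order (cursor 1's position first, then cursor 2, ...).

After op 1 (add_cursor(2)): buffer="cnfliubcb" (len 9), cursors c1@0 c2@2 c4@2 c3@5, authorship .........
After op 2 (insert('e')): buffer="ecneeflieubcb" (len 13), cursors c1@1 c2@5 c4@5 c3@9, authorship 1..24...3....
After op 3 (move_left): buffer="ecneeflieubcb" (len 13), cursors c1@0 c2@4 c4@4 c3@8, authorship 1..24...3....

Answer: 0 4 8 4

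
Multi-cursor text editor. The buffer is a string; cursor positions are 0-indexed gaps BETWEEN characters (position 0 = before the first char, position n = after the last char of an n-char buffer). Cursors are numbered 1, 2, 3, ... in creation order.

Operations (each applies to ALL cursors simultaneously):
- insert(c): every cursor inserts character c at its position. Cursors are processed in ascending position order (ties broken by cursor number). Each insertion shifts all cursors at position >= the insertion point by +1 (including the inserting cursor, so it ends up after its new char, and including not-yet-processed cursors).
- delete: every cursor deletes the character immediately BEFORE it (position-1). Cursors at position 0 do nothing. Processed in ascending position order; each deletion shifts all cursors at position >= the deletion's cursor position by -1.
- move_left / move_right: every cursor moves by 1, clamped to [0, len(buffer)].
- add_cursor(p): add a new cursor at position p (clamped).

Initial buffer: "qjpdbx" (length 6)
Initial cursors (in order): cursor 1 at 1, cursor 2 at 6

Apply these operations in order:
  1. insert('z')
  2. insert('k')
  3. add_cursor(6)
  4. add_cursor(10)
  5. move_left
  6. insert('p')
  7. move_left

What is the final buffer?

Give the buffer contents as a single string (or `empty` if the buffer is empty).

After op 1 (insert('z')): buffer="qzjpdbxz" (len 8), cursors c1@2 c2@8, authorship .1.....2
After op 2 (insert('k')): buffer="qzkjpdbxzk" (len 10), cursors c1@3 c2@10, authorship .11.....22
After op 3 (add_cursor(6)): buffer="qzkjpdbxzk" (len 10), cursors c1@3 c3@6 c2@10, authorship .11.....22
After op 4 (add_cursor(10)): buffer="qzkjpdbxzk" (len 10), cursors c1@3 c3@6 c2@10 c4@10, authorship .11.....22
After op 5 (move_left): buffer="qzkjpdbxzk" (len 10), cursors c1@2 c3@5 c2@9 c4@9, authorship .11.....22
After op 6 (insert('p')): buffer="qzpkjppdbxzppk" (len 14), cursors c1@3 c3@7 c2@13 c4@13, authorship .111..3...2242
After op 7 (move_left): buffer="qzpkjppdbxzppk" (len 14), cursors c1@2 c3@6 c2@12 c4@12, authorship .111..3...2242

Answer: qzpkjppdbxzppk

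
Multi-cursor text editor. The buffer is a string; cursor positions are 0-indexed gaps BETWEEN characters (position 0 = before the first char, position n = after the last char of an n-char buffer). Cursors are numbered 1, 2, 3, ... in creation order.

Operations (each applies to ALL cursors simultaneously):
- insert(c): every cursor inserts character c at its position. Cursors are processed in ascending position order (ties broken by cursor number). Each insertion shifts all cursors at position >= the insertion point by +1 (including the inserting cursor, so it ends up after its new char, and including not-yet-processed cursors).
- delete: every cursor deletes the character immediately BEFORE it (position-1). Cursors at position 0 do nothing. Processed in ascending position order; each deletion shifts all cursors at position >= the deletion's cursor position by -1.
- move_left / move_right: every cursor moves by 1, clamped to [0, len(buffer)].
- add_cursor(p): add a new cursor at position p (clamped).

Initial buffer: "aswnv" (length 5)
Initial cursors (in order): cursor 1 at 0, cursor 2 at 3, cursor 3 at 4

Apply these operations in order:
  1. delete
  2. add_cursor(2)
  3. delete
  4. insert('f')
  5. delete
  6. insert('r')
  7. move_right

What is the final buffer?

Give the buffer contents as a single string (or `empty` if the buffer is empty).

After op 1 (delete): buffer="asv" (len 3), cursors c1@0 c2@2 c3@2, authorship ...
After op 2 (add_cursor(2)): buffer="asv" (len 3), cursors c1@0 c2@2 c3@2 c4@2, authorship ...
After op 3 (delete): buffer="v" (len 1), cursors c1@0 c2@0 c3@0 c4@0, authorship .
After op 4 (insert('f')): buffer="ffffv" (len 5), cursors c1@4 c2@4 c3@4 c4@4, authorship 1234.
After op 5 (delete): buffer="v" (len 1), cursors c1@0 c2@0 c3@0 c4@0, authorship .
After op 6 (insert('r')): buffer="rrrrv" (len 5), cursors c1@4 c2@4 c3@4 c4@4, authorship 1234.
After op 7 (move_right): buffer="rrrrv" (len 5), cursors c1@5 c2@5 c3@5 c4@5, authorship 1234.

Answer: rrrrv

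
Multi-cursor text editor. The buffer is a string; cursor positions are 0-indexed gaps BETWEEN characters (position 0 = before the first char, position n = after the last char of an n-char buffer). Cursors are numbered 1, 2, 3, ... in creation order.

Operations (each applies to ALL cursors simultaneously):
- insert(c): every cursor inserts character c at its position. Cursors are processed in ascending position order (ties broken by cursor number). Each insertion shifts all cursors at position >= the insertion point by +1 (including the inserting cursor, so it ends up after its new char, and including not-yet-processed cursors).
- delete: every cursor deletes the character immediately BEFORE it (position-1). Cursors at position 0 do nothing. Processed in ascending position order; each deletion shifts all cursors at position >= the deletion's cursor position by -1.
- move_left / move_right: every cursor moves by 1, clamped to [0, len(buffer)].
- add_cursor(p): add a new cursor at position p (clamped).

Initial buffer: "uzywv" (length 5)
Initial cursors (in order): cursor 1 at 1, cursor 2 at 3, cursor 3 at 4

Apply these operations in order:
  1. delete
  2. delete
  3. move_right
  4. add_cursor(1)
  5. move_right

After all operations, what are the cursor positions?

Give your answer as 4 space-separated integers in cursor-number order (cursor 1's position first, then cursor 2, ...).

After op 1 (delete): buffer="zv" (len 2), cursors c1@0 c2@1 c3@1, authorship ..
After op 2 (delete): buffer="v" (len 1), cursors c1@0 c2@0 c3@0, authorship .
After op 3 (move_right): buffer="v" (len 1), cursors c1@1 c2@1 c3@1, authorship .
After op 4 (add_cursor(1)): buffer="v" (len 1), cursors c1@1 c2@1 c3@1 c4@1, authorship .
After op 5 (move_right): buffer="v" (len 1), cursors c1@1 c2@1 c3@1 c4@1, authorship .

Answer: 1 1 1 1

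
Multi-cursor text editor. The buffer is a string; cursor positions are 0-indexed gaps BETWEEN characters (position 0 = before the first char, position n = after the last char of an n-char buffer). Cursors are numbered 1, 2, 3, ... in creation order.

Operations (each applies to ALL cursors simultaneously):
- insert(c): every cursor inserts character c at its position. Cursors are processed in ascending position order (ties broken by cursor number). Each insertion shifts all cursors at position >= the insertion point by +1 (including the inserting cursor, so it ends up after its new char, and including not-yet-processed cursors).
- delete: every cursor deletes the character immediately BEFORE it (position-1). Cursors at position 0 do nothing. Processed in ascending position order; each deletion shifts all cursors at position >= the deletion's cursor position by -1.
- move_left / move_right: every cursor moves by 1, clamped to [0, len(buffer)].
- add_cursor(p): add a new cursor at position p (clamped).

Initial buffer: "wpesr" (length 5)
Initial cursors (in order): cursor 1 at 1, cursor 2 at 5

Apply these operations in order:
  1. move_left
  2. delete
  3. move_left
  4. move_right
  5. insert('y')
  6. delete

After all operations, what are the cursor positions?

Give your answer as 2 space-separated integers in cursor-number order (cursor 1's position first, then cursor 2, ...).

After op 1 (move_left): buffer="wpesr" (len 5), cursors c1@0 c2@4, authorship .....
After op 2 (delete): buffer="wper" (len 4), cursors c1@0 c2@3, authorship ....
After op 3 (move_left): buffer="wper" (len 4), cursors c1@0 c2@2, authorship ....
After op 4 (move_right): buffer="wper" (len 4), cursors c1@1 c2@3, authorship ....
After op 5 (insert('y')): buffer="wypeyr" (len 6), cursors c1@2 c2@5, authorship .1..2.
After op 6 (delete): buffer="wper" (len 4), cursors c1@1 c2@3, authorship ....

Answer: 1 3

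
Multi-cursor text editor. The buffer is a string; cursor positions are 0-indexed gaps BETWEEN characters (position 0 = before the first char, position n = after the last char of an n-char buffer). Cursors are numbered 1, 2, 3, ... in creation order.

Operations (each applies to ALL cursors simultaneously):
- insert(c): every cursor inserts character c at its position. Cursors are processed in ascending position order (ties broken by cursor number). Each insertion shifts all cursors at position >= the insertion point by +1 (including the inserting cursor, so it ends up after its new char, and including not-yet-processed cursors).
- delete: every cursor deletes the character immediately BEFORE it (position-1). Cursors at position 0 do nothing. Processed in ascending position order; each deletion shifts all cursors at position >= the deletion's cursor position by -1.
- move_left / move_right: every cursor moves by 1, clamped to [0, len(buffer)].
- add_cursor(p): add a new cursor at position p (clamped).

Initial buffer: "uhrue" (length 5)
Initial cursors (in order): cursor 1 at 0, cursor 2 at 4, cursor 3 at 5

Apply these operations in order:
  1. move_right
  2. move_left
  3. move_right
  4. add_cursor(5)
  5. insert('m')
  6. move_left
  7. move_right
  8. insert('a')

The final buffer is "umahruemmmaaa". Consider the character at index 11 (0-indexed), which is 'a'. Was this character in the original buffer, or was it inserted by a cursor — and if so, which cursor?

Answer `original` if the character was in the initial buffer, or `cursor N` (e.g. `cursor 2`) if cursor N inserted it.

After op 1 (move_right): buffer="uhrue" (len 5), cursors c1@1 c2@5 c3@5, authorship .....
After op 2 (move_left): buffer="uhrue" (len 5), cursors c1@0 c2@4 c3@4, authorship .....
After op 3 (move_right): buffer="uhrue" (len 5), cursors c1@1 c2@5 c3@5, authorship .....
After op 4 (add_cursor(5)): buffer="uhrue" (len 5), cursors c1@1 c2@5 c3@5 c4@5, authorship .....
After op 5 (insert('m')): buffer="umhruemmm" (len 9), cursors c1@2 c2@9 c3@9 c4@9, authorship .1....234
After op 6 (move_left): buffer="umhruemmm" (len 9), cursors c1@1 c2@8 c3@8 c4@8, authorship .1....234
After op 7 (move_right): buffer="umhruemmm" (len 9), cursors c1@2 c2@9 c3@9 c4@9, authorship .1....234
After op 8 (insert('a')): buffer="umahruemmmaaa" (len 13), cursors c1@3 c2@13 c3@13 c4@13, authorship .11....234234
Authorship (.=original, N=cursor N): . 1 1 . . . . 2 3 4 2 3 4
Index 11: author = 3

Answer: cursor 3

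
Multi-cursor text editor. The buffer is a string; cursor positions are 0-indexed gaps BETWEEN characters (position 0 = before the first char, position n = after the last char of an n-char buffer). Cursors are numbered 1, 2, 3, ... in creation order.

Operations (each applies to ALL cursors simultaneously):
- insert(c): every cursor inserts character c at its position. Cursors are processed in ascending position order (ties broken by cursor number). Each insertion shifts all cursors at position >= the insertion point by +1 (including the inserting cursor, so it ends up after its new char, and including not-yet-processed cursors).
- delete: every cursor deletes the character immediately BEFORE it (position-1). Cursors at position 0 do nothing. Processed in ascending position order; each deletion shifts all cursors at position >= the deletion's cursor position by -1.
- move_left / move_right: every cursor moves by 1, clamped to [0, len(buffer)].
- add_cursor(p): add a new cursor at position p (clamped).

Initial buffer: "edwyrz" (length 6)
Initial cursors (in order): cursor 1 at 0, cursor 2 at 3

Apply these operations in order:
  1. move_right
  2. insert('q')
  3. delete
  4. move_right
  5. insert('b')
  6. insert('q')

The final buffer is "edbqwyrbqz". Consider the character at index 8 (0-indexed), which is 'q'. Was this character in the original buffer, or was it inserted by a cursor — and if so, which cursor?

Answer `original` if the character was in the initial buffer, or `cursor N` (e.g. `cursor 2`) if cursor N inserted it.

Answer: cursor 2

Derivation:
After op 1 (move_right): buffer="edwyrz" (len 6), cursors c1@1 c2@4, authorship ......
After op 2 (insert('q')): buffer="eqdwyqrz" (len 8), cursors c1@2 c2@6, authorship .1...2..
After op 3 (delete): buffer="edwyrz" (len 6), cursors c1@1 c2@4, authorship ......
After op 4 (move_right): buffer="edwyrz" (len 6), cursors c1@2 c2@5, authorship ......
After op 5 (insert('b')): buffer="edbwyrbz" (len 8), cursors c1@3 c2@7, authorship ..1...2.
After op 6 (insert('q')): buffer="edbqwyrbqz" (len 10), cursors c1@4 c2@9, authorship ..11...22.
Authorship (.=original, N=cursor N): . . 1 1 . . . 2 2 .
Index 8: author = 2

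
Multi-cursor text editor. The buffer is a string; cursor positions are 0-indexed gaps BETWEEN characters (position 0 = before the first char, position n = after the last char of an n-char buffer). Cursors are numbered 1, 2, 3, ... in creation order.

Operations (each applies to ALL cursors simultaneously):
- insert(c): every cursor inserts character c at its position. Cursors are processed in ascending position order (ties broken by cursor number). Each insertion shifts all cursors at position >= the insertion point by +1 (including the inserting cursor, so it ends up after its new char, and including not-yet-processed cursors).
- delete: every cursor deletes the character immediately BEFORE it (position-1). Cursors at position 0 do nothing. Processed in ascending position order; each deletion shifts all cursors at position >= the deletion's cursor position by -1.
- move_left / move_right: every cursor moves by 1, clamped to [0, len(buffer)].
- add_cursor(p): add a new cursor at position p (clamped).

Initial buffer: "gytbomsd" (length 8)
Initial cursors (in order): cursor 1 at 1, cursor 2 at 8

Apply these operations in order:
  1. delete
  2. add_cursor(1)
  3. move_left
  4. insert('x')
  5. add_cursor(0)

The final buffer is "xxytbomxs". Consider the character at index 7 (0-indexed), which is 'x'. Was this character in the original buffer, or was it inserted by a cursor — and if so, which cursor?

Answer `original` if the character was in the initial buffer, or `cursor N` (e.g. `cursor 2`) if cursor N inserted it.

After op 1 (delete): buffer="ytboms" (len 6), cursors c1@0 c2@6, authorship ......
After op 2 (add_cursor(1)): buffer="ytboms" (len 6), cursors c1@0 c3@1 c2@6, authorship ......
After op 3 (move_left): buffer="ytboms" (len 6), cursors c1@0 c3@0 c2@5, authorship ......
After op 4 (insert('x')): buffer="xxytbomxs" (len 9), cursors c1@2 c3@2 c2@8, authorship 13.....2.
After op 5 (add_cursor(0)): buffer="xxytbomxs" (len 9), cursors c4@0 c1@2 c3@2 c2@8, authorship 13.....2.
Authorship (.=original, N=cursor N): 1 3 . . . . . 2 .
Index 7: author = 2

Answer: cursor 2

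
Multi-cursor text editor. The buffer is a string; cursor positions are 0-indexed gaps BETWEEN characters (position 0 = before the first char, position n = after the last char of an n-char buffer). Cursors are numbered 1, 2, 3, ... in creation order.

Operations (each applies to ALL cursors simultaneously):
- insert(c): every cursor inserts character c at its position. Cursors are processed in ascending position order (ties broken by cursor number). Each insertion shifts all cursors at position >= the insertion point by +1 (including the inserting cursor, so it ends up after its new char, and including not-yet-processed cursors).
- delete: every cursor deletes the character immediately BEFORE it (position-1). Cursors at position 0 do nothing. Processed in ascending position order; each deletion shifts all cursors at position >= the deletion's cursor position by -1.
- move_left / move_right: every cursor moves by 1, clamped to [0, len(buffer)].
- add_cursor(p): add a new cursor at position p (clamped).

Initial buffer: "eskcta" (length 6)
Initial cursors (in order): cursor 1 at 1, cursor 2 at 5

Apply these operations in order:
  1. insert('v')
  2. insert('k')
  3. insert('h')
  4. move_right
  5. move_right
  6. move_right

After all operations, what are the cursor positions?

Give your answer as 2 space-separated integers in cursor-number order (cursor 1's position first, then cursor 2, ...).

After op 1 (insert('v')): buffer="evskctva" (len 8), cursors c1@2 c2@7, authorship .1....2.
After op 2 (insert('k')): buffer="evkskctvka" (len 10), cursors c1@3 c2@9, authorship .11....22.
After op 3 (insert('h')): buffer="evkhskctvkha" (len 12), cursors c1@4 c2@11, authorship .111....222.
After op 4 (move_right): buffer="evkhskctvkha" (len 12), cursors c1@5 c2@12, authorship .111....222.
After op 5 (move_right): buffer="evkhskctvkha" (len 12), cursors c1@6 c2@12, authorship .111....222.
After op 6 (move_right): buffer="evkhskctvkha" (len 12), cursors c1@7 c2@12, authorship .111....222.

Answer: 7 12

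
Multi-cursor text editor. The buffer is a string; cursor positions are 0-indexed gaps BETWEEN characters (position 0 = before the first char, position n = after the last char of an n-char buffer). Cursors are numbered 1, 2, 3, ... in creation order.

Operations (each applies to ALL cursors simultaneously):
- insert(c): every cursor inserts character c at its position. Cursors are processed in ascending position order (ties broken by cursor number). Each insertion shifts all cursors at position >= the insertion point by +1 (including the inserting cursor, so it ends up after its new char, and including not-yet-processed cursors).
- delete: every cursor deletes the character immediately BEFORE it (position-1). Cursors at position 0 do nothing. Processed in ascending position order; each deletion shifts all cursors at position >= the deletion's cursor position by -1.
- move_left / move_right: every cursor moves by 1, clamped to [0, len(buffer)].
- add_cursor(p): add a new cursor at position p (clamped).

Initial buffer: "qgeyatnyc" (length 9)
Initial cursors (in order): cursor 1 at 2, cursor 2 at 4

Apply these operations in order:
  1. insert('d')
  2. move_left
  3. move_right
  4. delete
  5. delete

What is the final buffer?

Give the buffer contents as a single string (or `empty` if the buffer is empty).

After op 1 (insert('d')): buffer="qgdeydatnyc" (len 11), cursors c1@3 c2@6, authorship ..1..2.....
After op 2 (move_left): buffer="qgdeydatnyc" (len 11), cursors c1@2 c2@5, authorship ..1..2.....
After op 3 (move_right): buffer="qgdeydatnyc" (len 11), cursors c1@3 c2@6, authorship ..1..2.....
After op 4 (delete): buffer="qgeyatnyc" (len 9), cursors c1@2 c2@4, authorship .........
After op 5 (delete): buffer="qeatnyc" (len 7), cursors c1@1 c2@2, authorship .......

Answer: qeatnyc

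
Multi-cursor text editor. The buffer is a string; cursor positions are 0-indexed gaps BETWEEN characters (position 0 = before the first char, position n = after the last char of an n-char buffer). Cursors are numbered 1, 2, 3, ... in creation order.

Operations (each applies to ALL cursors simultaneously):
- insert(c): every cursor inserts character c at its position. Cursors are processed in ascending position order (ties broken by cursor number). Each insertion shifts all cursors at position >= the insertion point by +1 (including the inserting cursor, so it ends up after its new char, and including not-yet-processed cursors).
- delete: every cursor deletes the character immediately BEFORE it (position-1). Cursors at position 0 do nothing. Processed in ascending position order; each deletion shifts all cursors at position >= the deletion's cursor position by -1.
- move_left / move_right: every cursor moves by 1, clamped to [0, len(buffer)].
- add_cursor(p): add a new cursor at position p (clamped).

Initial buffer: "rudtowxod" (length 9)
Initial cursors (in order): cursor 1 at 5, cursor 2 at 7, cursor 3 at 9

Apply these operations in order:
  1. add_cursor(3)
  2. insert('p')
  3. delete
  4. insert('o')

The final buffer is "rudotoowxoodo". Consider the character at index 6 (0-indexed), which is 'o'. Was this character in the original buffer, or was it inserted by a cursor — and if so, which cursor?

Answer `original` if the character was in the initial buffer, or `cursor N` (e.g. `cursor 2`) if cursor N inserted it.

Answer: cursor 1

Derivation:
After op 1 (add_cursor(3)): buffer="rudtowxod" (len 9), cursors c4@3 c1@5 c2@7 c3@9, authorship .........
After op 2 (insert('p')): buffer="rudptopwxpodp" (len 13), cursors c4@4 c1@7 c2@10 c3@13, authorship ...4..1..2..3
After op 3 (delete): buffer="rudtowxod" (len 9), cursors c4@3 c1@5 c2@7 c3@9, authorship .........
After op 4 (insert('o')): buffer="rudotoowxoodo" (len 13), cursors c4@4 c1@7 c2@10 c3@13, authorship ...4..1..2..3
Authorship (.=original, N=cursor N): . . . 4 . . 1 . . 2 . . 3
Index 6: author = 1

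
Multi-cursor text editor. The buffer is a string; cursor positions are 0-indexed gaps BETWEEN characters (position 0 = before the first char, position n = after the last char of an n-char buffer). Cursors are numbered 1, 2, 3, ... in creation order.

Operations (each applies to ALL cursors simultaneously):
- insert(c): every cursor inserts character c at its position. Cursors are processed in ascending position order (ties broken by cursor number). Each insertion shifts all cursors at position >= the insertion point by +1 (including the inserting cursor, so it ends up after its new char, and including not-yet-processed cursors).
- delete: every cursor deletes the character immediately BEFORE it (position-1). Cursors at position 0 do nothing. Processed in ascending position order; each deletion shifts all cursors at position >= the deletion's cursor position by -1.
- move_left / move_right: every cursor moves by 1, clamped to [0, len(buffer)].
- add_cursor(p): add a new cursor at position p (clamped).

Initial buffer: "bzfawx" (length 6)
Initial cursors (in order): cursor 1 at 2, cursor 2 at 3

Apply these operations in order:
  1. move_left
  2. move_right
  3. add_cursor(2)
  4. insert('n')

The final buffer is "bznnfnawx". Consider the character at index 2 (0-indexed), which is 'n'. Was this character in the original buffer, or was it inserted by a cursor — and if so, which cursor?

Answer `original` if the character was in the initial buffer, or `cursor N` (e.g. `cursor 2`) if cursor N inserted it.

After op 1 (move_left): buffer="bzfawx" (len 6), cursors c1@1 c2@2, authorship ......
After op 2 (move_right): buffer="bzfawx" (len 6), cursors c1@2 c2@3, authorship ......
After op 3 (add_cursor(2)): buffer="bzfawx" (len 6), cursors c1@2 c3@2 c2@3, authorship ......
After op 4 (insert('n')): buffer="bznnfnawx" (len 9), cursors c1@4 c3@4 c2@6, authorship ..13.2...
Authorship (.=original, N=cursor N): . . 1 3 . 2 . . .
Index 2: author = 1

Answer: cursor 1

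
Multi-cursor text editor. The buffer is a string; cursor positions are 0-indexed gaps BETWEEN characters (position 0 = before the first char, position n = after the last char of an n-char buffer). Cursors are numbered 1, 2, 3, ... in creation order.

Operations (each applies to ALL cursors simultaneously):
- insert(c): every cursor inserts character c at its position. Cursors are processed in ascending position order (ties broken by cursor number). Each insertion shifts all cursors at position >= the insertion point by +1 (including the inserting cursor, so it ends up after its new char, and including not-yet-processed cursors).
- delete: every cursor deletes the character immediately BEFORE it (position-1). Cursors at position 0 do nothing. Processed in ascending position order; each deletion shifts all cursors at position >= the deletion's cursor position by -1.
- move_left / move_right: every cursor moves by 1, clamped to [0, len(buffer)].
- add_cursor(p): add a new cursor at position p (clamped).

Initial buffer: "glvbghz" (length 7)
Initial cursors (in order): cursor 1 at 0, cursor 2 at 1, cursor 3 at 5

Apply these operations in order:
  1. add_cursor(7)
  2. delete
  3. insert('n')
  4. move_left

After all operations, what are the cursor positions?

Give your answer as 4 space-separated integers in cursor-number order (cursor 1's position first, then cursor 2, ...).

After op 1 (add_cursor(7)): buffer="glvbghz" (len 7), cursors c1@0 c2@1 c3@5 c4@7, authorship .......
After op 2 (delete): buffer="lvbh" (len 4), cursors c1@0 c2@0 c3@3 c4@4, authorship ....
After op 3 (insert('n')): buffer="nnlvbnhn" (len 8), cursors c1@2 c2@2 c3@6 c4@8, authorship 12...3.4
After op 4 (move_left): buffer="nnlvbnhn" (len 8), cursors c1@1 c2@1 c3@5 c4@7, authorship 12...3.4

Answer: 1 1 5 7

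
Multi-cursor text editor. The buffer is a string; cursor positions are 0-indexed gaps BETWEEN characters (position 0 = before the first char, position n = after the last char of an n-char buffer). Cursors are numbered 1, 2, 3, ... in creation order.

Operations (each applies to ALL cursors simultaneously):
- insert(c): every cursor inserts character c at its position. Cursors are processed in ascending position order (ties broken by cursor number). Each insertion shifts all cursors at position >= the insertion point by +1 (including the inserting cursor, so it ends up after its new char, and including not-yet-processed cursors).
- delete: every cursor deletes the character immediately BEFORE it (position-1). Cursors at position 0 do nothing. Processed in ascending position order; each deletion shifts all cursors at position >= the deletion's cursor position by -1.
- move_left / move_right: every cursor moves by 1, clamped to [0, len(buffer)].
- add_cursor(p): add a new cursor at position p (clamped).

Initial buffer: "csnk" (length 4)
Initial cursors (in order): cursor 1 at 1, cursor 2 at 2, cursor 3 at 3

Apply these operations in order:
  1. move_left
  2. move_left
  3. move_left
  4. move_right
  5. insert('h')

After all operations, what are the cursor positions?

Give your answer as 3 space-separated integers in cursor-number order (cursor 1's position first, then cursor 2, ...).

Answer: 4 4 4

Derivation:
After op 1 (move_left): buffer="csnk" (len 4), cursors c1@0 c2@1 c3@2, authorship ....
After op 2 (move_left): buffer="csnk" (len 4), cursors c1@0 c2@0 c3@1, authorship ....
After op 3 (move_left): buffer="csnk" (len 4), cursors c1@0 c2@0 c3@0, authorship ....
After op 4 (move_right): buffer="csnk" (len 4), cursors c1@1 c2@1 c3@1, authorship ....
After op 5 (insert('h')): buffer="chhhsnk" (len 7), cursors c1@4 c2@4 c3@4, authorship .123...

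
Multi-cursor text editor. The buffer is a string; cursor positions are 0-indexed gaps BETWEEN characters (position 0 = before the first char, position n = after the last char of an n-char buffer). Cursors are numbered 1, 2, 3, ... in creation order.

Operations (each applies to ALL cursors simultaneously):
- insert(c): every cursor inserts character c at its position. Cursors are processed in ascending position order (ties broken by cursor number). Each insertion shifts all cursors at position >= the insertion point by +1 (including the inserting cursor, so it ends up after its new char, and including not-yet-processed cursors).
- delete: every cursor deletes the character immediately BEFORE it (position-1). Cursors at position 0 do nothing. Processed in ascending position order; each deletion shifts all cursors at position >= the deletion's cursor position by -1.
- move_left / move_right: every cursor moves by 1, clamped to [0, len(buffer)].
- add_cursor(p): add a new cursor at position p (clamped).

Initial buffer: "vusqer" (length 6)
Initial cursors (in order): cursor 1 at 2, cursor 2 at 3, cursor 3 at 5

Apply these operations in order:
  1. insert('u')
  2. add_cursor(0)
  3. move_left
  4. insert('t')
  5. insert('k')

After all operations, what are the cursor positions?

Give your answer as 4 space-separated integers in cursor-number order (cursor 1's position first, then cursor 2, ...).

Answer: 6 10 15 2

Derivation:
After op 1 (insert('u')): buffer="vuusuqeur" (len 9), cursors c1@3 c2@5 c3@8, authorship ..1.2..3.
After op 2 (add_cursor(0)): buffer="vuusuqeur" (len 9), cursors c4@0 c1@3 c2@5 c3@8, authorship ..1.2..3.
After op 3 (move_left): buffer="vuusuqeur" (len 9), cursors c4@0 c1@2 c2@4 c3@7, authorship ..1.2..3.
After op 4 (insert('t')): buffer="tvutustuqetur" (len 13), cursors c4@1 c1@4 c2@7 c3@11, authorship 4..11.22..33.
After op 5 (insert('k')): buffer="tkvutkustkuqetkur" (len 17), cursors c4@2 c1@6 c2@10 c3@15, authorship 44..111.222..333.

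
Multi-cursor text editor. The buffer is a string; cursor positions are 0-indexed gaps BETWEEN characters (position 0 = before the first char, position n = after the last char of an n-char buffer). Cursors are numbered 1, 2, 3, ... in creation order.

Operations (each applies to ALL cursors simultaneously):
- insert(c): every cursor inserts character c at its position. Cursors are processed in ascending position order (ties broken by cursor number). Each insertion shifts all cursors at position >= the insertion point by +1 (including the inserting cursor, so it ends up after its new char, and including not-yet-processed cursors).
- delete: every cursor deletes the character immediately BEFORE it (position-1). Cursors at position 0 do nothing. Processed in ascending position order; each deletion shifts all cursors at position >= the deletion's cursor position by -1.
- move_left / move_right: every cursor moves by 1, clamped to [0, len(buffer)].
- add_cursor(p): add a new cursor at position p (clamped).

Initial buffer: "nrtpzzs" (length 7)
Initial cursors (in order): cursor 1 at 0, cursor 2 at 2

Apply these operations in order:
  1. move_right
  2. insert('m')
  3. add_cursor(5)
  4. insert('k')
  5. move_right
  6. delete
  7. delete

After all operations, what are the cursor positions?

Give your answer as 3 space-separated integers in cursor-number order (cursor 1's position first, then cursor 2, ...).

After op 1 (move_right): buffer="nrtpzzs" (len 7), cursors c1@1 c2@3, authorship .......
After op 2 (insert('m')): buffer="nmrtmpzzs" (len 9), cursors c1@2 c2@5, authorship .1..2....
After op 3 (add_cursor(5)): buffer="nmrtmpzzs" (len 9), cursors c1@2 c2@5 c3@5, authorship .1..2....
After op 4 (insert('k')): buffer="nmkrtmkkpzzs" (len 12), cursors c1@3 c2@8 c3@8, authorship .11..223....
After op 5 (move_right): buffer="nmkrtmkkpzzs" (len 12), cursors c1@4 c2@9 c3@9, authorship .11..223....
After op 6 (delete): buffer="nmktmkzzs" (len 9), cursors c1@3 c2@6 c3@6, authorship .11.22...
After op 7 (delete): buffer="nmtzzs" (len 6), cursors c1@2 c2@3 c3@3, authorship .1....

Answer: 2 3 3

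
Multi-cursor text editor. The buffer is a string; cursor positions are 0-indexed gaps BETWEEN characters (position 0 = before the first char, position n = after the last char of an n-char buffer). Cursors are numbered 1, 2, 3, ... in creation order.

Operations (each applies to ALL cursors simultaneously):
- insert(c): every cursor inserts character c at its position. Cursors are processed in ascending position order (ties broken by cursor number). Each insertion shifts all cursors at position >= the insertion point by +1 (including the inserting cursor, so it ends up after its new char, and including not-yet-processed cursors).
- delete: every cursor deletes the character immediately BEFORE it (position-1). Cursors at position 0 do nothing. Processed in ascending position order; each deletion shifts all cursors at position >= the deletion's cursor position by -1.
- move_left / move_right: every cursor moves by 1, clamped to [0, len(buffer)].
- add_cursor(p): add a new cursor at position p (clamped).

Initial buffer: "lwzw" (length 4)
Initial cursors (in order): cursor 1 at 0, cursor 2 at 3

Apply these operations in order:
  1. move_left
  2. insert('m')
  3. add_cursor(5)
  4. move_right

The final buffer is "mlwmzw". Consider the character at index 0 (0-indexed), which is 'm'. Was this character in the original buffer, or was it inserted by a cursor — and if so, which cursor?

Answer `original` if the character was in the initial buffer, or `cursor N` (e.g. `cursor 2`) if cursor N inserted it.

Answer: cursor 1

Derivation:
After op 1 (move_left): buffer="lwzw" (len 4), cursors c1@0 c2@2, authorship ....
After op 2 (insert('m')): buffer="mlwmzw" (len 6), cursors c1@1 c2@4, authorship 1..2..
After op 3 (add_cursor(5)): buffer="mlwmzw" (len 6), cursors c1@1 c2@4 c3@5, authorship 1..2..
After op 4 (move_right): buffer="mlwmzw" (len 6), cursors c1@2 c2@5 c3@6, authorship 1..2..
Authorship (.=original, N=cursor N): 1 . . 2 . .
Index 0: author = 1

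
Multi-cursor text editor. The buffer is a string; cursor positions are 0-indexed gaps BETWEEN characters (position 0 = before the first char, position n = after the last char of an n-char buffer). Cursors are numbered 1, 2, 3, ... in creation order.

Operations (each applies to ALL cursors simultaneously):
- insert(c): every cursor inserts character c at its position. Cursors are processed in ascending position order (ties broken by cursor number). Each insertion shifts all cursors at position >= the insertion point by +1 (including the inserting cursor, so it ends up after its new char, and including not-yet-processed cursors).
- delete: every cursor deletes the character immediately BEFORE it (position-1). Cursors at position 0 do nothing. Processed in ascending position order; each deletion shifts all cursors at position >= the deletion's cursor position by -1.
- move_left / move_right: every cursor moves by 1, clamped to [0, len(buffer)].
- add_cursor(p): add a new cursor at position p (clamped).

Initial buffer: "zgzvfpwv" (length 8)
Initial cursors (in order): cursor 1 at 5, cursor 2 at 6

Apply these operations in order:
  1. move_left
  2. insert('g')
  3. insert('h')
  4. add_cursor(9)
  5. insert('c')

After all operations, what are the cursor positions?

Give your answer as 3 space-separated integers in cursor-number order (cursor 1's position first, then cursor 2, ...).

After op 1 (move_left): buffer="zgzvfpwv" (len 8), cursors c1@4 c2@5, authorship ........
After op 2 (insert('g')): buffer="zgzvgfgpwv" (len 10), cursors c1@5 c2@7, authorship ....1.2...
After op 3 (insert('h')): buffer="zgzvghfghpwv" (len 12), cursors c1@6 c2@9, authorship ....11.22...
After op 4 (add_cursor(9)): buffer="zgzvghfghpwv" (len 12), cursors c1@6 c2@9 c3@9, authorship ....11.22...
After op 5 (insert('c')): buffer="zgzvghcfghccpwv" (len 15), cursors c1@7 c2@12 c3@12, authorship ....111.2223...

Answer: 7 12 12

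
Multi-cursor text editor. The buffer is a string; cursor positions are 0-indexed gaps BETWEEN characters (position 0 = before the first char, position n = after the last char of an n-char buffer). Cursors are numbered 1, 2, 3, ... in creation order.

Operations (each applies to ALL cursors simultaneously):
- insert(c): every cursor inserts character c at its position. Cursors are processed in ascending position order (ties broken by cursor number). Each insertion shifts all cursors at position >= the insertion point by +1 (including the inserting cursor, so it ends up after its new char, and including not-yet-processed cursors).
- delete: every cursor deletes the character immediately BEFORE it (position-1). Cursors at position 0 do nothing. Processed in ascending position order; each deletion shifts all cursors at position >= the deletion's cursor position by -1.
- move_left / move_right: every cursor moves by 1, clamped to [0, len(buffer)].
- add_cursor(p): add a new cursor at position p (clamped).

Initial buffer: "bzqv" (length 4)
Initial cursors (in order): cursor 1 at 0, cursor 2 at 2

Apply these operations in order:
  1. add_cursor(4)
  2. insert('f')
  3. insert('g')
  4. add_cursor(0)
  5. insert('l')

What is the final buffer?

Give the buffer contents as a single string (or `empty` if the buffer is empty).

After op 1 (add_cursor(4)): buffer="bzqv" (len 4), cursors c1@0 c2@2 c3@4, authorship ....
After op 2 (insert('f')): buffer="fbzfqvf" (len 7), cursors c1@1 c2@4 c3@7, authorship 1..2..3
After op 3 (insert('g')): buffer="fgbzfgqvfg" (len 10), cursors c1@2 c2@6 c3@10, authorship 11..22..33
After op 4 (add_cursor(0)): buffer="fgbzfgqvfg" (len 10), cursors c4@0 c1@2 c2@6 c3@10, authorship 11..22..33
After op 5 (insert('l')): buffer="lfglbzfglqvfgl" (len 14), cursors c4@1 c1@4 c2@9 c3@14, authorship 4111..222..333

Answer: lfglbzfglqvfgl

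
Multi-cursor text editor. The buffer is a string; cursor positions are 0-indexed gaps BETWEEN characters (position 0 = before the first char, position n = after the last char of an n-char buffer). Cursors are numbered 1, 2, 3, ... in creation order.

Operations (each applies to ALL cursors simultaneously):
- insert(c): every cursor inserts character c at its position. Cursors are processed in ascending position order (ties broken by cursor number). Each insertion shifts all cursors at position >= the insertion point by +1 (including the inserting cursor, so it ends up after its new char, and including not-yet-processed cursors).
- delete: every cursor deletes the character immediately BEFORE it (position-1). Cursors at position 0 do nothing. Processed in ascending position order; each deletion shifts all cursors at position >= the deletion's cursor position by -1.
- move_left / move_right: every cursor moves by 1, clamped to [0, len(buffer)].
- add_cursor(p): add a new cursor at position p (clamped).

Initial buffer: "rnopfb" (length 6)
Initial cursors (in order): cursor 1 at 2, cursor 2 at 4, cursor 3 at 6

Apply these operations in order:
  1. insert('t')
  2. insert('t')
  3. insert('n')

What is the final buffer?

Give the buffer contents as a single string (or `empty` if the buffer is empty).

After op 1 (insert('t')): buffer="rntoptfbt" (len 9), cursors c1@3 c2@6 c3@9, authorship ..1..2..3
After op 2 (insert('t')): buffer="rnttopttfbtt" (len 12), cursors c1@4 c2@8 c3@12, authorship ..11..22..33
After op 3 (insert('n')): buffer="rnttnopttnfbttn" (len 15), cursors c1@5 c2@10 c3@15, authorship ..111..222..333

Answer: rnttnopttnfbttn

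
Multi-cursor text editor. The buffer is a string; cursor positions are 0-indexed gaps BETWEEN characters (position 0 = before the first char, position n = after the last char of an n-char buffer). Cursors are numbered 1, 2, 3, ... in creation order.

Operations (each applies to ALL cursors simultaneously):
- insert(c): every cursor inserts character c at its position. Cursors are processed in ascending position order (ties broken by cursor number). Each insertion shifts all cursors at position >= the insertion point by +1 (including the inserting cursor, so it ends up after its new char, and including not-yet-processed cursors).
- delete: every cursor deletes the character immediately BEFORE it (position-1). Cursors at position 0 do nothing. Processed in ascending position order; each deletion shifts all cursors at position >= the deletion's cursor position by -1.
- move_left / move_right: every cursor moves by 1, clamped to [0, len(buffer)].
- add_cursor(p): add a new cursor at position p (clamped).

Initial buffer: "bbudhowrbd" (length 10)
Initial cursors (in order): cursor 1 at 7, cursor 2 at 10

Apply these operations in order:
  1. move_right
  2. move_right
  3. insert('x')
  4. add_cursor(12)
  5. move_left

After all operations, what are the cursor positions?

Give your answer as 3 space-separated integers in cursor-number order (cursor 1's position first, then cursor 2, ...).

After op 1 (move_right): buffer="bbudhowrbd" (len 10), cursors c1@8 c2@10, authorship ..........
After op 2 (move_right): buffer="bbudhowrbd" (len 10), cursors c1@9 c2@10, authorship ..........
After op 3 (insert('x')): buffer="bbudhowrbxdx" (len 12), cursors c1@10 c2@12, authorship .........1.2
After op 4 (add_cursor(12)): buffer="bbudhowrbxdx" (len 12), cursors c1@10 c2@12 c3@12, authorship .........1.2
After op 5 (move_left): buffer="bbudhowrbxdx" (len 12), cursors c1@9 c2@11 c3@11, authorship .........1.2

Answer: 9 11 11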